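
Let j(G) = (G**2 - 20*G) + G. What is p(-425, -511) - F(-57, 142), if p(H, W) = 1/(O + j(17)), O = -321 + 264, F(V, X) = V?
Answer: 5186/91 ≈ 56.989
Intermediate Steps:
j(G) = G**2 - 19*G
O = -57
p(H, W) = -1/91 (p(H, W) = 1/(-57 + 17*(-19 + 17)) = 1/(-57 + 17*(-2)) = 1/(-57 - 34) = 1/(-91) = -1/91)
p(-425, -511) - F(-57, 142) = -1/91 - 1*(-57) = -1/91 + 57 = 5186/91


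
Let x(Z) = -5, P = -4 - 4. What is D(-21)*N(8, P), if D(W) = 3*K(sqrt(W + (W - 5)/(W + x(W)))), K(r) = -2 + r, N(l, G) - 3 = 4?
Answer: -42 + 42*I*sqrt(5) ≈ -42.0 + 93.915*I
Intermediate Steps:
P = -8
N(l, G) = 7 (N(l, G) = 3 + 4 = 7)
D(W) = -6 + 3*sqrt(1 + W) (D(W) = 3*(-2 + sqrt(W + (W - 5)/(W - 5))) = 3*(-2 + sqrt(W + (-5 + W)/(-5 + W))) = 3*(-2 + sqrt(W + 1)) = 3*(-2 + sqrt(1 + W)) = -6 + 3*sqrt(1 + W))
D(-21)*N(8, P) = (-6 + 3*sqrt((-5 - 21 - 21*(-5 - 21))/(-5 - 21)))*7 = (-6 + 3*sqrt((-5 - 21 - 21*(-26))/(-26)))*7 = (-6 + 3*sqrt(-(-5 - 21 + 546)/26))*7 = (-6 + 3*sqrt(-1/26*520))*7 = (-6 + 3*sqrt(-20))*7 = (-6 + 3*(2*I*sqrt(5)))*7 = (-6 + 6*I*sqrt(5))*7 = -42 + 42*I*sqrt(5)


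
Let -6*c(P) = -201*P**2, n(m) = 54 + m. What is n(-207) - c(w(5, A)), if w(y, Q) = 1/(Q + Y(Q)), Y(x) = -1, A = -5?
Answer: -11083/72 ≈ -153.93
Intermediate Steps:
w(y, Q) = 1/(-1 + Q) (w(y, Q) = 1/(Q - 1) = 1/(-1 + Q))
c(P) = 67*P**2/2 (c(P) = -(-67)*P**2/2 = 67*P**2/2)
n(-207) - c(w(5, A)) = (54 - 207) - 67*(1/(-1 - 5))**2/2 = -153 - 67*(1/(-6))**2/2 = -153 - 67*(-1/6)**2/2 = -153 - 67/(2*36) = -153 - 1*67/72 = -153 - 67/72 = -11083/72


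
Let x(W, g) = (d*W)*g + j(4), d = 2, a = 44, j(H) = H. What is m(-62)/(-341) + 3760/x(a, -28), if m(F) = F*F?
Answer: -17320/1353 ≈ -12.801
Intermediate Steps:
m(F) = F**2
x(W, g) = 4 + 2*W*g (x(W, g) = (2*W)*g + 4 = 2*W*g + 4 = 4 + 2*W*g)
m(-62)/(-341) + 3760/x(a, -28) = (-62)**2/(-341) + 3760/(4 + 2*44*(-28)) = 3844*(-1/341) + 3760/(4 - 2464) = -124/11 + 3760/(-2460) = -124/11 + 3760*(-1/2460) = -124/11 - 188/123 = -17320/1353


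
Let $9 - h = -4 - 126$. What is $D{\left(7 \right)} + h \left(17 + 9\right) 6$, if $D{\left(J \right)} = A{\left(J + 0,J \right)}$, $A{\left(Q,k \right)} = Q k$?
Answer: $21733$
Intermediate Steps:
$h = 139$ ($h = 9 - \left(-4 - 126\right) = 9 - -130 = 9 + 130 = 139$)
$D{\left(J \right)} = J^{2}$ ($D{\left(J \right)} = \left(J + 0\right) J = J J = J^{2}$)
$D{\left(7 \right)} + h \left(17 + 9\right) 6 = 7^{2} + 139 \left(17 + 9\right) 6 = 49 + 139 \cdot 26 \cdot 6 = 49 + 139 \cdot 156 = 49 + 21684 = 21733$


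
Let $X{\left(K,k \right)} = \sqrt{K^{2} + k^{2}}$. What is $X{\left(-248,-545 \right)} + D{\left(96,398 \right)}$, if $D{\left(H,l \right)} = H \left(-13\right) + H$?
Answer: $-1152 + \sqrt{358529} \approx -553.23$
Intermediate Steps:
$D{\left(H,l \right)} = - 12 H$ ($D{\left(H,l \right)} = - 13 H + H = - 12 H$)
$X{\left(-248,-545 \right)} + D{\left(96,398 \right)} = \sqrt{\left(-248\right)^{2} + \left(-545\right)^{2}} - 1152 = \sqrt{61504 + 297025} - 1152 = \sqrt{358529} - 1152 = -1152 + \sqrt{358529}$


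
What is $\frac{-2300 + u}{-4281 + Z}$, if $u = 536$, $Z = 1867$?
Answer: $\frac{882}{1207} \approx 0.73074$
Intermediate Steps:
$\frac{-2300 + u}{-4281 + Z} = \frac{-2300 + 536}{-4281 + 1867} = - \frac{1764}{-2414} = \left(-1764\right) \left(- \frac{1}{2414}\right) = \frac{882}{1207}$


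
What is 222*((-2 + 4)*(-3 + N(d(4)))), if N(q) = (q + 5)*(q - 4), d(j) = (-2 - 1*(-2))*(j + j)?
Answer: -10212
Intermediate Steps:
d(j) = 0 (d(j) = (-2 + 2)*(2*j) = 0*(2*j) = 0)
N(q) = (-4 + q)*(5 + q) (N(q) = (5 + q)*(-4 + q) = (-4 + q)*(5 + q))
222*((-2 + 4)*(-3 + N(d(4)))) = 222*((-2 + 4)*(-3 + (-20 + 0 + 0²))) = 222*(2*(-3 + (-20 + 0 + 0))) = 222*(2*(-3 - 20)) = 222*(2*(-23)) = 222*(-46) = -10212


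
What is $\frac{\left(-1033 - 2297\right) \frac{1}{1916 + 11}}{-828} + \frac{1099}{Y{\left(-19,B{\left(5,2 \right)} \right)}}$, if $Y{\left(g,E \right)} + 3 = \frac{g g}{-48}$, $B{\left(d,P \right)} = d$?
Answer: $- \frac{4675949359}{44764210} \approx -104.46$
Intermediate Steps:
$Y{\left(g,E \right)} = -3 - \frac{g^{2}}{48}$ ($Y{\left(g,E \right)} = -3 + \frac{g g}{-48} = -3 + g^{2} \left(- \frac{1}{48}\right) = -3 - \frac{g^{2}}{48}$)
$\frac{\left(-1033 - 2297\right) \frac{1}{1916 + 11}}{-828} + \frac{1099}{Y{\left(-19,B{\left(5,2 \right)} \right)}} = \frac{\left(-1033 - 2297\right) \frac{1}{1916 + 11}}{-828} + \frac{1099}{-3 - \frac{\left(-19\right)^{2}}{48}} = - \frac{3330}{1927} \left(- \frac{1}{828}\right) + \frac{1099}{-3 - \frac{361}{48}} = \left(-3330\right) \frac{1}{1927} \left(- \frac{1}{828}\right) + \frac{1099}{-3 - \frac{361}{48}} = \left(- \frac{3330}{1927}\right) \left(- \frac{1}{828}\right) + \frac{1099}{- \frac{505}{48}} = \frac{185}{88642} + 1099 \left(- \frac{48}{505}\right) = \frac{185}{88642} - \frac{52752}{505} = - \frac{4675949359}{44764210}$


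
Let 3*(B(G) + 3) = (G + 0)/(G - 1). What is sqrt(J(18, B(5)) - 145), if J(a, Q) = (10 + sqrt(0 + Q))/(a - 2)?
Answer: sqrt(-83160 + 6*I*sqrt(93))/24 ≈ 0.0041802 + 12.016*I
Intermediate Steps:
B(G) = -3 + G/(3*(-1 + G)) (B(G) = -3 + ((G + 0)/(G - 1))/3 = -3 + (G/(-1 + G))/3 = -3 + G/(3*(-1 + G)))
J(a, Q) = (10 + sqrt(Q))/(-2 + a)
sqrt(J(18, B(5)) - 145) = sqrt((10 + sqrt((9 - 8*5)/(3*(-1 + 5))))/(-2 + 18) - 145) = sqrt((10 + sqrt((1/3)*(9 - 40)/4))/16 - 145) = sqrt((10 + sqrt((1/3)*(1/4)*(-31)))/16 - 145) = sqrt((10 + sqrt(-31/12))/16 - 145) = sqrt((10 + I*sqrt(93)/6)/16 - 145) = sqrt((5/8 + I*sqrt(93)/96) - 145) = sqrt(-1155/8 + I*sqrt(93)/96)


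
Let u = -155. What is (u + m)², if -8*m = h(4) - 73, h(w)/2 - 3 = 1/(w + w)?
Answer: 22024249/1024 ≈ 21508.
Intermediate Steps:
h(w) = 6 + 1/w (h(w) = 6 + 2/(w + w) = 6 + 2/((2*w)) = 6 + 2*(1/(2*w)) = 6 + 1/w)
m = 267/32 (m = -((6 + 1/4) - 73)/8 = -((6 + ¼) - 73)/8 = -(25/4 - 73)/8 = -⅛*(-267/4) = 267/32 ≈ 8.3438)
(u + m)² = (-155 + 267/32)² = (-4693/32)² = 22024249/1024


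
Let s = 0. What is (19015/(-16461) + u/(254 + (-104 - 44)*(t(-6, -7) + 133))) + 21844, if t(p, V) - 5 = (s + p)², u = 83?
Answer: 9167933783099/419722578 ≈ 21843.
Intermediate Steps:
t(p, V) = 5 + p² (t(p, V) = 5 + (0 + p)² = 5 + p²)
(19015/(-16461) + u/(254 + (-104 - 44)*(t(-6, -7) + 133))) + 21844 = (19015/(-16461) + 83/(254 + (-104 - 44)*((5 + (-6)²) + 133))) + 21844 = (19015*(-1/16461) + 83/(254 - 148*((5 + 36) + 133))) + 21844 = (-19015/16461 + 83/(254 - 148*(41 + 133))) + 21844 = (-19015/16461 + 83/(254 - 148*174)) + 21844 = (-19015/16461 + 83/(254 - 25752)) + 21844 = (-19015/16461 + 83/(-25498)) + 21844 = (-19015/16461 - 1/25498*83) + 21844 = (-19015/16461 - 83/25498) + 21844 = -486210733/419722578 + 21844 = 9167933783099/419722578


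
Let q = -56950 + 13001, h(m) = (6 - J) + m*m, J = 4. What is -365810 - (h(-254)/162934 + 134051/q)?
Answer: -1309734127291204/3580393183 ≈ -3.6581e+5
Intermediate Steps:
h(m) = 2 + m² (h(m) = (6 - 1*4) + m*m = (6 - 4) + m² = 2 + m²)
q = -43949
-365810 - (h(-254)/162934 + 134051/q) = -365810 - ((2 + (-254)²)/162934 + 134051/(-43949)) = -365810 - ((2 + 64516)*(1/162934) + 134051*(-1/43949)) = -365810 - (64518*(1/162934) - 134051/43949) = -365810 - (32259/81467 - 134051/43949) = -365810 - 1*(-9502982026/3580393183) = -365810 + 9502982026/3580393183 = -1309734127291204/3580393183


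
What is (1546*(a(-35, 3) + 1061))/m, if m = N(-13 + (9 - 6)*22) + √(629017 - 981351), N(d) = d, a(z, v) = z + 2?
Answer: 84232264/355143 - 1589288*I*√352334/355143 ≈ 237.18 - 2656.3*I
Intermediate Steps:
a(z, v) = 2 + z
m = 53 + I*√352334 (m = (-13 + (9 - 6)*22) + √(629017 - 981351) = (-13 + 3*22) + √(-352334) = (-13 + 66) + I*√352334 = 53 + I*√352334 ≈ 53.0 + 593.58*I)
(1546*(a(-35, 3) + 1061))/m = (1546*((2 - 35) + 1061))/(53 + I*√352334) = (1546*(-33 + 1061))/(53 + I*√352334) = (1546*1028)/(53 + I*√352334) = 1589288/(53 + I*√352334)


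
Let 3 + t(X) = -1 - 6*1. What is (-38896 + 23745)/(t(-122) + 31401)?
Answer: -15151/31391 ≈ -0.48265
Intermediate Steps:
t(X) = -10 (t(X) = -3 + (-1 - 6*1) = -3 + (-1 - 6) = -3 - 7 = -10)
(-38896 + 23745)/(t(-122) + 31401) = (-38896 + 23745)/(-10 + 31401) = -15151/31391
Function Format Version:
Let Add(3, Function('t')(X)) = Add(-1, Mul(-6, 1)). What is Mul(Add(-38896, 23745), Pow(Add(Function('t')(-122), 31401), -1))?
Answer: Rational(-15151, 31391) ≈ -0.48265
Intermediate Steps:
Function('t')(X) = -10 (Function('t')(X) = Add(-3, Add(-1, Mul(-6, 1))) = Add(-3, Add(-1, -6)) = Add(-3, -7) = -10)
Mul(Add(-38896, 23745), Pow(Add(Function('t')(-122), 31401), -1)) = Mul(Add(-38896, 23745), Pow(Add(-10, 31401), -1)) = Mul(-15151, Pow(31391, -1)) = Mul(-15151, Rational(1, 31391)) = Rational(-15151, 31391)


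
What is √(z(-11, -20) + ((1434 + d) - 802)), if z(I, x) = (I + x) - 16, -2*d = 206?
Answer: √482 ≈ 21.954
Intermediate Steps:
d = -103 (d = -½*206 = -103)
z(I, x) = -16 + I + x
√(z(-11, -20) + ((1434 + d) - 802)) = √((-16 - 11 - 20) + ((1434 - 103) - 802)) = √(-47 + (1331 - 802)) = √(-47 + 529) = √482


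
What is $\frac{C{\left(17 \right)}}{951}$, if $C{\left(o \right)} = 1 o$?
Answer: $\frac{17}{951} \approx 0.017876$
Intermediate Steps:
$C{\left(o \right)} = o$
$\frac{C{\left(17 \right)}}{951} = \frac{17}{951}$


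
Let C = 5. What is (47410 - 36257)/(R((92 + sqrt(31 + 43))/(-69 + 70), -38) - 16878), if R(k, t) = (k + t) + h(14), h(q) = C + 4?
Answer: -187537695/282744151 - 11153*sqrt(74)/282744151 ≈ -0.66362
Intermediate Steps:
h(q) = 9 (h(q) = 5 + 4 = 9)
R(k, t) = 9 + k + t (R(k, t) = (k + t) + 9 = 9 + k + t)
(47410 - 36257)/(R((92 + sqrt(31 + 43))/(-69 + 70), -38) - 16878) = (47410 - 36257)/((9 + (92 + sqrt(31 + 43))/(-69 + 70) - 38) - 16878) = 11153/((9 + (92 + sqrt(74))/1 - 38) - 16878) = 11153/((9 + (92 + sqrt(74))*1 - 38) - 16878) = 11153/((9 + (92 + sqrt(74)) - 38) - 16878) = 11153/((63 + sqrt(74)) - 16878) = 11153/(-16815 + sqrt(74))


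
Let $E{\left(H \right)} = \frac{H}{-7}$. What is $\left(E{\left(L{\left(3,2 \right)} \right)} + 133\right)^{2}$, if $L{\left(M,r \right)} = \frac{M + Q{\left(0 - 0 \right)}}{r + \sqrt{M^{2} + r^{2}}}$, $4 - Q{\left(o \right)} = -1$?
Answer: $\frac{70476857}{3969} - \frac{134320 \sqrt{13}}{3969} \approx 17635.0$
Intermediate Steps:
$Q{\left(o \right)} = 5$ ($Q{\left(o \right)} = 4 - -1 = 4 + 1 = 5$)
$L{\left(M,r \right)} = \frac{5 + M}{r + \sqrt{M^{2} + r^{2}}}$ ($L{\left(M,r \right)} = \frac{M + 5}{r + \sqrt{M^{2} + r^{2}}} = \frac{5 + M}{r + \sqrt{M^{2} + r^{2}}}$)
$E{\left(H \right)} = - \frac{H}{7}$ ($E{\left(H \right)} = H \left(- \frac{1}{7}\right) = - \frac{H}{7}$)
$\left(E{\left(L{\left(3,2 \right)} \right)} + 133\right)^{2} = \left(- \frac{\frac{1}{2 + \sqrt{3^{2} + 2^{2}}} \left(5 + 3\right)}{7} + 133\right)^{2} = \left(- \frac{\frac{1}{2 + \sqrt{9 + 4}} \cdot 8}{7} + 133\right)^{2} = \left(- \frac{\frac{1}{2 + \sqrt{13}} \cdot 8}{7} + 133\right)^{2} = \left(- \frac{8 \frac{1}{2 + \sqrt{13}}}{7} + 133\right)^{2} = \left(- \frac{8}{7 \left(2 + \sqrt{13}\right)} + 133\right)^{2} = \left(133 - \frac{8}{7 \left(2 + \sqrt{13}\right)}\right)^{2}$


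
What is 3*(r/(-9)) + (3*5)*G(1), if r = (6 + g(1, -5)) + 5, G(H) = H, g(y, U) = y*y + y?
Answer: 32/3 ≈ 10.667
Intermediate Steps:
g(y, U) = y + y² (g(y, U) = y² + y = y + y²)
r = 13 (r = (6 + 1*(1 + 1)) + 5 = (6 + 1*2) + 5 = (6 + 2) + 5 = 8 + 5 = 13)
3*(r/(-9)) + (3*5)*G(1) = 3*(13/(-9)) + (3*5)*1 = 3*(13*(-⅑)) + 15*1 = 3*(-13/9) + 15 = -13/3 + 15 = 32/3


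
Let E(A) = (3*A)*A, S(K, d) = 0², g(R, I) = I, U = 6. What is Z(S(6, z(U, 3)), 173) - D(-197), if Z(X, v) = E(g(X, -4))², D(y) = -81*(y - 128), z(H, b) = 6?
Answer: -24021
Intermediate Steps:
S(K, d) = 0
E(A) = 3*A²
D(y) = 10368 - 81*y (D(y) = -81*(-128 + y) = 10368 - 81*y)
Z(X, v) = 2304 (Z(X, v) = (3*(-4)²)² = (3*16)² = 48² = 2304)
Z(S(6, z(U, 3)), 173) - D(-197) = 2304 - (10368 - 81*(-197)) = 2304 - (10368 + 15957) = 2304 - 1*26325 = 2304 - 26325 = -24021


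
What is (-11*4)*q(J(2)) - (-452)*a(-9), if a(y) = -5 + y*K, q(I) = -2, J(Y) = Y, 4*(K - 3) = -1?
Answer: -13359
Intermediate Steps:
K = 11/4 (K = 3 + (¼)*(-1) = 3 - ¼ = 11/4 ≈ 2.7500)
a(y) = -5 + 11*y/4 (a(y) = -5 + y*(11/4) = -5 + 11*y/4)
(-11*4)*q(J(2)) - (-452)*a(-9) = -11*4*(-2) - (-452)*(-5 + (11/4)*(-9)) = -44*(-2) - (-452)*(-5 - 99/4) = 88 - (-452)*(-119)/4 = 88 - 1*13447 = 88 - 13447 = -13359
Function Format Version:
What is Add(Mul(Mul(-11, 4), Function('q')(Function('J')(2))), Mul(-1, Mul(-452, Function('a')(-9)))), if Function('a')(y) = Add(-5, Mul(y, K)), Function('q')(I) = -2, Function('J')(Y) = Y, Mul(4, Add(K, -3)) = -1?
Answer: -13359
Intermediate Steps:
K = Rational(11, 4) (K = Add(3, Mul(Rational(1, 4), -1)) = Add(3, Rational(-1, 4)) = Rational(11, 4) ≈ 2.7500)
Function('a')(y) = Add(-5, Mul(Rational(11, 4), y)) (Function('a')(y) = Add(-5, Mul(y, Rational(11, 4))) = Add(-5, Mul(Rational(11, 4), y)))
Add(Mul(Mul(-11, 4), Function('q')(Function('J')(2))), Mul(-1, Mul(-452, Function('a')(-9)))) = Add(Mul(Mul(-11, 4), -2), Mul(-1, Mul(-452, Add(-5, Mul(Rational(11, 4), -9))))) = Add(Mul(-44, -2), Mul(-1, Mul(-452, Add(-5, Rational(-99, 4))))) = Add(88, Mul(-1, Mul(-452, Rational(-119, 4)))) = Add(88, Mul(-1, 13447)) = Add(88, -13447) = -13359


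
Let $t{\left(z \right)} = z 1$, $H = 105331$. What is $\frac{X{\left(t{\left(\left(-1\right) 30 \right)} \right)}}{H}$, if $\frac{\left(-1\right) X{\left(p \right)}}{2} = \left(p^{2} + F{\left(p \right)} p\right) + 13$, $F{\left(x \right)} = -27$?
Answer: $- \frac{3446}{105331} \approx -0.032716$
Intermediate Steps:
$t{\left(z \right)} = z$
$X{\left(p \right)} = -26 - 2 p^{2} + 54 p$ ($X{\left(p \right)} = - 2 \left(\left(p^{2} - 27 p\right) + 13\right) = - 2 \left(13 + p^{2} - 27 p\right) = -26 - 2 p^{2} + 54 p$)
$\frac{X{\left(t{\left(\left(-1\right) 30 \right)} \right)}}{H} = \frac{-26 - 2 \left(\left(-1\right) 30\right)^{2} + 54 \left(\left(-1\right) 30\right)}{105331} = \left(-26 - 2 \left(-30\right)^{2} + 54 \left(-30\right)\right) \frac{1}{105331} = \left(-26 - 1800 - 1620\right) \frac{1}{105331} = \left(-3446\right) \frac{1}{105331} = - \frac{3446}{105331}$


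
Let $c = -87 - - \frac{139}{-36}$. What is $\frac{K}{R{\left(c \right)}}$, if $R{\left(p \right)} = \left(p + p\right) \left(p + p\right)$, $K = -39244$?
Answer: $- \frac{12715056}{10699441} \approx -1.1884$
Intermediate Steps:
$c = - \frac{3271}{36}$ ($c = -87 - \left(-139\right) \left(- \frac{1}{36}\right) = -87 - \frac{139}{36} = - \frac{3271}{36} \approx -90.861$)
$R{\left(p \right)} = 4 p^{2}$ ($R{\left(p \right)} = 2 p 2 p = 4 p^{2}$)
$\frac{K}{R{\left(c \right)}} = - \frac{39244}{4 \left(- \frac{3271}{36}\right)^{2}} = - \frac{39244}{4 \cdot \frac{10699441}{1296}} = - \frac{39244}{\frac{10699441}{324}} = \left(-39244\right) \frac{324}{10699441} = - \frac{12715056}{10699441}$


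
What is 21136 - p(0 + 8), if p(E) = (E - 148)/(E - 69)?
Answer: 1289156/61 ≈ 21134.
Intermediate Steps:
p(E) = (-148 + E)/(-69 + E)
21136 - p(0 + 8) = 21136 - (-148 + (0 + 8))/(-69 + (0 + 8)) = 21136 - (-148 + 8)/(-69 + 8) = 21136 - (-140)/(-61) = 21136 - (-1)*(-140)/61 = 21136 - 1*140/61 = 21136 - 140/61 = 1289156/61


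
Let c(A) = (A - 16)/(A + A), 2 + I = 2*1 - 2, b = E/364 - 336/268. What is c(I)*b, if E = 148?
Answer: -46485/12194 ≈ -3.8121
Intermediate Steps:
b = -5165/6097 (b = 148/364 - 336/268 = 148*(1/364) - 336*1/268 = 37/91 - 84/67 = -5165/6097 ≈ -0.84714)
I = -2 (I = -2 + (2*1 - 2) = -2 + (2 - 2) = -2 + 0 = -2)
c(A) = (-16 + A)/(2*A) (c(A) = (-16 + A)/((2*A)) = (-16 + A)*(1/(2*A)) = (-16 + A)/(2*A))
c(I)*b = ((½)*(-16 - 2)/(-2))*(-5165/6097) = ((½)*(-½)*(-18))*(-5165/6097) = (9/2)*(-5165/6097) = -46485/12194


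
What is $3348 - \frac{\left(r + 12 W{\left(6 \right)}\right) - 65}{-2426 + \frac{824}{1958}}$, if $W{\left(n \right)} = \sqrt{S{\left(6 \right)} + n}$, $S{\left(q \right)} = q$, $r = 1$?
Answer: $\frac{3975119380}{1187321} + \frac{11748 \sqrt{3}}{1187321} \approx 3348.0$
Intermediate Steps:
$W{\left(n \right)} = \sqrt{6 + n}$
$3348 - \frac{\left(r + 12 W{\left(6 \right)}\right) - 65}{-2426 + \frac{824}{1958}} = 3348 - \frac{\left(1 + 12 \sqrt{6 + 6}\right) - 65}{-2426 + \frac{824}{1958}} = 3348 - \frac{\left(1 + 12 \sqrt{12}\right) - 65}{-2426 + 824 \cdot \frac{1}{1958}} = 3348 - \frac{\left(1 + 12 \cdot 2 \sqrt{3}\right) - 65}{-2426 + \frac{412}{979}} = 3348 - \frac{\left(1 + 24 \sqrt{3}\right) - 65}{- \frac{2374642}{979}} = 3348 - \left(-64 + 24 \sqrt{3}\right) \left(- \frac{979}{2374642}\right) = 3348 - \left(\frac{31328}{1187321} - \frac{11748 \sqrt{3}}{1187321}\right) = \frac{3975119380}{1187321} + \frac{11748 \sqrt{3}}{1187321}$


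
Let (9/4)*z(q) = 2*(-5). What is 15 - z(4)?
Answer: 175/9 ≈ 19.444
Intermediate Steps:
z(q) = -40/9 (z(q) = 4*(2*(-5))/9 = (4/9)*(-10) = -40/9)
15 - z(4) = 15 - 1*(-40/9) = 15 + 40/9 = 175/9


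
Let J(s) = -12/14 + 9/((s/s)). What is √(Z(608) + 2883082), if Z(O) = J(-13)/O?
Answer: √9041345194/56 ≈ 1698.0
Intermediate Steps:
J(s) = 57/7 (J(s) = -12*1/14 + 9/1 = -6/7 + 9*1 = -6/7 + 9 = 57/7)
Z(O) = 57/(7*O)
√(Z(608) + 2883082) = √((57/7)/608 + 2883082) = √((57/7)*(1/608) + 2883082) = √(3/224 + 2883082) = √(645810371/224) = √9041345194/56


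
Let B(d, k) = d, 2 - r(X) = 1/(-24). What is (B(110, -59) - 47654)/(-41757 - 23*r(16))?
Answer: 1141056/1003295 ≈ 1.1373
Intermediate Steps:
r(X) = 49/24 (r(X) = 2 - 1/(-24) = 2 - 1*(-1/24) = 2 + 1/24 = 49/24)
(B(110, -59) - 47654)/(-41757 - 23*r(16)) = (110 - 47654)/(-41757 - 23*49/24) = -47544/(-41757 - 1127/24) = -47544/(-1003295/24) = -47544*(-24/1003295) = 1141056/1003295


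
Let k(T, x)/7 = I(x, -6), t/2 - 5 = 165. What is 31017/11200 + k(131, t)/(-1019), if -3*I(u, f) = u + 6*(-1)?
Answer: 17286367/4891200 ≈ 3.5342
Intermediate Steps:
t = 340 (t = 10 + 2*165 = 10 + 330 = 340)
I(u, f) = 2 - u/3 (I(u, f) = -(u + 6*(-1))/3 = -(u - 6)/3 = -(-6 + u)/3 = 2 - u/3)
k(T, x) = 14 - 7*x/3 (k(T, x) = 7*(2 - x/3) = 14 - 7*x/3)
31017/11200 + k(131, t)/(-1019) = 31017/11200 + (14 - 7/3*340)/(-1019) = 31017*(1/11200) + (14 - 2380/3)*(-1/1019) = 4431/1600 - 2338/3*(-1/1019) = 4431/1600 + 2338/3057 = 17286367/4891200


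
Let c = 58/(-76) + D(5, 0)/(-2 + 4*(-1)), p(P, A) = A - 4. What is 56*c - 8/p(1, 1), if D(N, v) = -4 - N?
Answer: 2504/57 ≈ 43.930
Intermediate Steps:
p(P, A) = -4 + A
c = 14/19 (c = 58/(-76) + (-4 - 1*5)/(-2 + 4*(-1)) = 58*(-1/76) + (-4 - 5)/(-2 - 4) = -29/38 - 9/(-6) = -29/38 - 9*(-⅙) = -29/38 + 3/2 = 14/19 ≈ 0.73684)
56*c - 8/p(1, 1) = 56*(14/19) - 8/(-4 + 1) = 784/19 - 8/(-3) = 784/19 - 8*(-⅓) = 784/19 + 8/3 = 2504/57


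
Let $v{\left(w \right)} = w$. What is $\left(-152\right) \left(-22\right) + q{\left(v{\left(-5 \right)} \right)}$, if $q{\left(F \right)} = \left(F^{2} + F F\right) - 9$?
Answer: $3385$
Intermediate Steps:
$q{\left(F \right)} = -9 + 2 F^{2}$ ($q{\left(F \right)} = \left(F^{2} + F^{2}\right) - 9 = 2 F^{2} - 9 = -9 + 2 F^{2}$)
$\left(-152\right) \left(-22\right) + q{\left(v{\left(-5 \right)} \right)} = \left(-152\right) \left(-22\right) - \left(9 - 2 \left(-5\right)^{2}\right) = 3344 + \left(-9 + 2 \cdot 25\right) = 3344 + \left(-9 + 50\right) = 3344 + 41 = 3385$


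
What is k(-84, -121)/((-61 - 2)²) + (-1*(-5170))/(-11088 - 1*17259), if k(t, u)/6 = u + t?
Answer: -559460/1136457 ≈ -0.49228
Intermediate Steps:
k(t, u) = 6*t + 6*u (k(t, u) = 6*(u + t) = 6*(t + u) = 6*t + 6*u)
k(-84, -121)/((-61 - 2)²) + (-1*(-5170))/(-11088 - 1*17259) = (6*(-84) + 6*(-121))/((-61 - 2)²) + (-1*(-5170))/(-11088 - 1*17259) = (-504 - 726)/((-63)²) + 5170/(-11088 - 17259) = -1230/3969 + 5170/(-28347) = -1230*1/3969 + 5170*(-1/28347) = -410/1323 - 470/2577 = -559460/1136457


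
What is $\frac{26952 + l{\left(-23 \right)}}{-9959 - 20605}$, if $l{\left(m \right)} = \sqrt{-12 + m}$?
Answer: $- \frac{2246}{2547} - \frac{i \sqrt{35}}{30564} \approx -0.88182 - 0.00019356 i$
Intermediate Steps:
$\frac{26952 + l{\left(-23 \right)}}{-9959 - 20605} = \frac{26952 + \sqrt{-12 - 23}}{-9959 - 20605} = \frac{26952 + \sqrt{-35}}{-30564} = \left(26952 + i \sqrt{35}\right) \left(- \frac{1}{30564}\right) = - \frac{2246}{2547} - \frac{i \sqrt{35}}{30564}$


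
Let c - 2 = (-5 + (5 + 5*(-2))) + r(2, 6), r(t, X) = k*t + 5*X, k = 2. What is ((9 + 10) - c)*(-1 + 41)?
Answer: -280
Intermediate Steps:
r(t, X) = 2*t + 5*X
c = 26 (c = 2 + ((-5 + (5 + 5*(-2))) + (2*2 + 5*6)) = 2 + ((-5 + (5 - 10)) + (4 + 30)) = 2 + ((-5 - 5) + 34) = 2 + (-10 + 34) = 2 + 24 = 26)
((9 + 10) - c)*(-1 + 41) = ((9 + 10) - 1*26)*(-1 + 41) = (19 - 26)*40 = -7*40 = -280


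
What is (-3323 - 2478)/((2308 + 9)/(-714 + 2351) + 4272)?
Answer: -9496237/6995581 ≈ -1.3575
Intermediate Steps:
(-3323 - 2478)/((2308 + 9)/(-714 + 2351) + 4272) = -5801/(2317/1637 + 4272) = -5801/6995581/1637 = -5801*1637/6995581 = -9496237/6995581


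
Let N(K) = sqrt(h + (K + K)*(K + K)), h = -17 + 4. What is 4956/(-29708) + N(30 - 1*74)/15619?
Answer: -177/1061 + 3*sqrt(859)/15619 ≈ -0.16119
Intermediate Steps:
h = -13
N(K) = sqrt(-13 + 4*K**2) (N(K) = sqrt(-13 + (K + K)*(K + K)) = sqrt(-13 + (2*K)*(2*K)) = sqrt(-13 + 4*K**2))
4956/(-29708) + N(30 - 1*74)/15619 = 4956/(-29708) + sqrt(-13 + 4*(30 - 1*74)**2)/15619 = 4956*(-1/29708) + sqrt(-13 + 4*(30 - 74)**2)*(1/15619) = -177/1061 + sqrt(-13 + 4*(-44)**2)*(1/15619) = -177/1061 + sqrt(-13 + 4*1936)*(1/15619) = -177/1061 + sqrt(-13 + 7744)*(1/15619) = -177/1061 + sqrt(7731)*(1/15619) = -177/1061 + (3*sqrt(859))*(1/15619) = -177/1061 + 3*sqrt(859)/15619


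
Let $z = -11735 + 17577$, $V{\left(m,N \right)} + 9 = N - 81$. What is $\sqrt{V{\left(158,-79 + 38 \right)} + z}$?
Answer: $\sqrt{5711} \approx 75.571$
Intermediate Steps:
$V{\left(m,N \right)} = -90 + N$ ($V{\left(m,N \right)} = -9 + \left(N - 81\right) = -9 + \left(-81 + N\right) = -90 + N$)
$z = 5842$
$\sqrt{V{\left(158,-79 + 38 \right)} + z} = \sqrt{\left(-90 + \left(-79 + 38\right)\right) + 5842} = \sqrt{\left(-90 - 41\right) + 5842} = \sqrt{-131 + 5842} = \sqrt{5711}$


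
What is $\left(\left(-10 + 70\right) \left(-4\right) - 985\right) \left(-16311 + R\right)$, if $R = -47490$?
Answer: $78156225$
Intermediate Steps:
$\left(\left(-10 + 70\right) \left(-4\right) - 985\right) \left(-16311 + R\right) = \left(\left(-10 + 70\right) \left(-4\right) - 985\right) \left(-16311 - 47490\right) = \left(60 \left(-4\right) - 985\right) \left(-63801\right) = \left(-240 - 985\right) \left(-63801\right) = \left(-1225\right) \left(-63801\right) = 78156225$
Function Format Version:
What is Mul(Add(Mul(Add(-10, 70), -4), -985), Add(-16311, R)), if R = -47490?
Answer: 78156225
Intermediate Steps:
Mul(Add(Mul(Add(-10, 70), -4), -985), Add(-16311, R)) = Mul(Add(Mul(Add(-10, 70), -4), -985), Add(-16311, -47490)) = Mul(Add(Mul(60, -4), -985), -63801) = Mul(Add(-240, -985), -63801) = Mul(-1225, -63801) = 78156225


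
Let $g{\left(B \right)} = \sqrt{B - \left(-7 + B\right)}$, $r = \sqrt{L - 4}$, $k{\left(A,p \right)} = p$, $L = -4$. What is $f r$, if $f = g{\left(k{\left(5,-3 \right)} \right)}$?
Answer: $2 i \sqrt{14} \approx 7.4833 i$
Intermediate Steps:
$r = 2 i \sqrt{2}$ ($r = \sqrt{-4 - 4} = \sqrt{-8} = 2 i \sqrt{2} \approx 2.8284 i$)
$g{\left(B \right)} = \sqrt{7}$
$f = \sqrt{7} \approx 2.6458$
$f r = \sqrt{7} \cdot 2 i \sqrt{2} = 2 i \sqrt{14}$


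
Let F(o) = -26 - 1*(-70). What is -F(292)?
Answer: -44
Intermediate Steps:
F(o) = 44 (F(o) = -26 + 70 = 44)
-F(292) = -1*44 = -44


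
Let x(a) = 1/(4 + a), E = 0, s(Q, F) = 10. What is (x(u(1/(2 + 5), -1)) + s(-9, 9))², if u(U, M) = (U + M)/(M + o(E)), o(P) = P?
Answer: 120409/1156 ≈ 104.16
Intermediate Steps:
u(U, M) = (M + U)/M (u(U, M) = (U + M)/(M + 0) = (M + U)/M)
(x(u(1/(2 + 5), -1)) + s(-9, 9))² = (1/(4 + (-1 + 1/(2 + 5))/(-1)) + 10)² = (1/(4 - (-1 + 1/7)) + 10)² = (1/(4 - (-1 + ⅐)) + 10)² = (1/(4 - 1*(-6/7)) + 10)² = (1/(4 + 6/7) + 10)² = (1/(34/7) + 10)² = (7/34 + 10)² = (347/34)² = 120409/1156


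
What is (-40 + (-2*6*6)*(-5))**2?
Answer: 102400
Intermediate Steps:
(-40 + (-2*6*6)*(-5))**2 = (-40 - 12*6*(-5))**2 = (-40 - 72*(-5))**2 = (-40 + 360)**2 = 320**2 = 102400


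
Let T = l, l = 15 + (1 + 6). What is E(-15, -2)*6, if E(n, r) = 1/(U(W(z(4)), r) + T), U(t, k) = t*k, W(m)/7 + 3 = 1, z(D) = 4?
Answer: 3/25 ≈ 0.12000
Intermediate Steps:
W(m) = -14 (W(m) = -21 + 7*1 = -21 + 7 = -14)
l = 22 (l = 15 + 7 = 22)
T = 22
U(t, k) = k*t
E(n, r) = 1/(22 - 14*r) (E(n, r) = 1/(r*(-14) + 22) = 1/(-14*r + 22) = 1/(22 - 14*r))
E(-15, -2)*6 = (1/(2*(11 - 7*(-2))))*6 = (1/(2*(11 + 14)))*6 = ((1/2)/25)*6 = ((1/2)*(1/25))*6 = (1/50)*6 = 3/25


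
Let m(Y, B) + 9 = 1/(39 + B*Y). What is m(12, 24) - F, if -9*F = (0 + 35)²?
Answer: 124699/981 ≈ 127.11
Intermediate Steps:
F = -1225/9 (F = -(0 + 35)²/9 = -⅑*35² = -⅑*1225 = -1225/9 ≈ -136.11)
m(Y, B) = -9 + 1/(39 + B*Y)
m(12, 24) - F = (-350 - 9*24*12)/(39 + 24*12) - 1*(-1225/9) = (-350 - 2592)/(39 + 288) + 1225/9 = -2942/327 + 1225/9 = 124699/981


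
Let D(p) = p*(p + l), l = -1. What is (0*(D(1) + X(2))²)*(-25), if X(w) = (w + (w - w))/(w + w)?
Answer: 0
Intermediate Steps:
D(p) = p*(-1 + p) (D(p) = p*(p - 1) = p*(-1 + p))
X(w) = ½ (X(w) = (w + 0)/((2*w)) = w*(1/(2*w)) = ½)
(0*(D(1) + X(2))²)*(-25) = (0*(1*(-1 + 1) + ½)²)*(-25) = (0*(1*0 + ½)²)*(-25) = (0*(0 + ½)²)*(-25) = (0*(½)²)*(-25) = (0*(¼))*(-25) = 0*(-25) = 0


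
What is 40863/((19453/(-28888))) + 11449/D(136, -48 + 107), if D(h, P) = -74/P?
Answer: -100493651879/1439522 ≈ -69810.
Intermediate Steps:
40863/((19453/(-28888))) + 11449/D(136, -48 + 107) = 40863/((19453/(-28888))) + 11449/((-74/(-48 + 107))) = 40863/((19453*(-1/28888))) + 11449/((-74/59)) = 40863/(-19453/28888) + 11449/((-74*1/59)) = 40863*(-28888/19453) + 11449/(-74/59) = -1180450344/19453 + 11449*(-59/74) = -1180450344/19453 - 675491/74 = -100493651879/1439522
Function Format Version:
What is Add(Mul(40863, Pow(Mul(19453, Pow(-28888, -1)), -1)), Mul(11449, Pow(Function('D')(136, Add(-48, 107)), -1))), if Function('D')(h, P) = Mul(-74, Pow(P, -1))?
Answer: Rational(-100493651879, 1439522) ≈ -69810.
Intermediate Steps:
Add(Mul(40863, Pow(Mul(19453, Pow(-28888, -1)), -1)), Mul(11449, Pow(Function('D')(136, Add(-48, 107)), -1))) = Add(Mul(40863, Pow(Mul(19453, Pow(-28888, -1)), -1)), Mul(11449, Pow(Mul(-74, Pow(Add(-48, 107), -1)), -1))) = Add(Mul(40863, Pow(Mul(19453, Rational(-1, 28888)), -1)), Mul(11449, Pow(Mul(-74, Pow(59, -1)), -1))) = Add(Mul(40863, Pow(Rational(-19453, 28888), -1)), Mul(11449, Pow(Mul(-74, Rational(1, 59)), -1))) = Add(Mul(40863, Rational(-28888, 19453)), Mul(11449, Pow(Rational(-74, 59), -1))) = Add(Rational(-1180450344, 19453), Mul(11449, Rational(-59, 74))) = Add(Rational(-1180450344, 19453), Rational(-675491, 74)) = Rational(-100493651879, 1439522)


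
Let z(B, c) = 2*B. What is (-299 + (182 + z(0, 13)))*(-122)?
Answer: 14274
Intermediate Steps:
(-299 + (182 + z(0, 13)))*(-122) = (-299 + (182 + 2*0))*(-122) = (-299 + (182 + 0))*(-122) = (-299 + 182)*(-122) = -117*(-122) = 14274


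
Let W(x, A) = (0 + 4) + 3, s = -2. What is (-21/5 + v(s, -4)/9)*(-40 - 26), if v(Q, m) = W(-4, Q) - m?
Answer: 2948/15 ≈ 196.53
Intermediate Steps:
W(x, A) = 7 (W(x, A) = 4 + 3 = 7)
v(Q, m) = 7 - m
(-21/5 + v(s, -4)/9)*(-40 - 26) = (-21/5 + (7 - 1*(-4))/9)*(-40 - 26) = (-21*1/5 + (7 + 4)*(1/9))*(-66) = (-21/5 + 11*(1/9))*(-66) = (-21/5 + 11/9)*(-66) = -134/45*(-66) = 2948/15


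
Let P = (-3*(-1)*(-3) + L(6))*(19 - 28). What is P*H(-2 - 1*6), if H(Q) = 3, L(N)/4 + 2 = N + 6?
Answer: -837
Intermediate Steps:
L(N) = 16 + 4*N (L(N) = -8 + 4*(N + 6) = -8 + 4*(6 + N) = -8 + (24 + 4*N) = 16 + 4*N)
P = -279 (P = (-3*(-1)*(-3) + (16 + 4*6))*(19 - 28) = (3*(-3) + (16 + 24))*(-9) = (-9 + 40)*(-9) = 31*(-9) = -279)
P*H(-2 - 1*6) = -279*3 = -837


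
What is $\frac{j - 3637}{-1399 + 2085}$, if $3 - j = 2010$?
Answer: $- \frac{2822}{343} \approx -8.2274$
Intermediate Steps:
$j = -2007$ ($j = 3 - 2010 = -2007$)
$\frac{j - 3637}{-1399 + 2085} = \frac{-2007 - 3637}{-1399 + 2085} = - \frac{5644}{686} = \left(-5644\right) \frac{1}{686} = - \frac{2822}{343}$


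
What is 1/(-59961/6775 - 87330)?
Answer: -6775/591720711 ≈ -1.1450e-5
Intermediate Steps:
1/(-59961/6775 - 87330) = 1/(-591720711/6775) = -6775/591720711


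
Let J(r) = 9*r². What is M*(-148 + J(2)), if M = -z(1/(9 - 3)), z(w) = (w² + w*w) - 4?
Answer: -3976/9 ≈ -441.78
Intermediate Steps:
z(w) = -4 + 2*w² (z(w) = (w² + w²) - 4 = 2*w² - 4 = -4 + 2*w²)
M = 71/18 (M = -(-4 + 2*(1/(9 - 3))²) = -(-4 + 2*(1/6)²) = -(-4 + 2*(⅙)²) = -(-4 + 2*(1/36)) = -(-4 + 1/18) = -1*(-71/18) = 71/18 ≈ 3.9444)
M*(-148 + J(2)) = 71*(-148 + 9*2²)/18 = 71*(-148 + 9*4)/18 = 71*(-148 + 36)/18 = (71/18)*(-112) = -3976/9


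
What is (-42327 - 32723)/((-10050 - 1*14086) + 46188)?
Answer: -37525/11026 ≈ -3.4033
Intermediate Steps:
(-42327 - 32723)/((-10050 - 1*14086) + 46188) = -75050/((-10050 - 14086) + 46188) = -75050/(-24136 + 46188) = -75050/22052 = -75050*1/22052 = -37525/11026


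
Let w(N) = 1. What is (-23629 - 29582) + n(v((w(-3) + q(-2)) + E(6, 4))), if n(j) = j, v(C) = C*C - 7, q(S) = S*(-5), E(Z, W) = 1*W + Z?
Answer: -52777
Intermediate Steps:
E(Z, W) = W + Z
q(S) = -5*S
v(C) = -7 + C² (v(C) = C² - 7 = -7 + C²)
(-23629 - 29582) + n(v((w(-3) + q(-2)) + E(6, 4))) = (-23629 - 29582) + (-7 + ((1 - 5*(-2)) + (4 + 6))²) = -53211 + (-7 + ((1 + 10) + 10)²) = -53211 + (-7 + (11 + 10)²) = -53211 + (-7 + 21²) = -53211 + (-7 + 441) = -53211 + 434 = -52777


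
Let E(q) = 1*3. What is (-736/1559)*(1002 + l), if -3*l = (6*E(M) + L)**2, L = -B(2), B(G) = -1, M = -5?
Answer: -1946720/4677 ≈ -416.23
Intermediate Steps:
E(q) = 3
L = 1 (L = -1*(-1) = 1)
l = -361/3 (l = -(6*3 + 1)**2/3 = -(18 + 1)**2/3 = -1/3*19**2 = -1/3*361 = -361/3 ≈ -120.33)
(-736/1559)*(1002 + l) = (-736/1559)*(1002 - 361/3) = -736*1/1559*(2645/3) = -736/1559*2645/3 = -1946720/4677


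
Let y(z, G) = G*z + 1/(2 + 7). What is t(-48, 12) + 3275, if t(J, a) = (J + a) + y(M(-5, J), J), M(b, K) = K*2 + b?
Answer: 72784/9 ≈ 8087.1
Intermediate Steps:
M(b, K) = b + 2*K (M(b, K) = 2*K + b = b + 2*K)
y(z, G) = 1/9 + G*z (y(z, G) = G*z + 1/9 = 1/9 + G*z)
t(J, a) = 1/9 + J + a + J*(-5 + 2*J) (t(J, a) = (J + a) + (1/9 + J*(-5 + 2*J)) = 1/9 + J + a + J*(-5 + 2*J))
t(-48, 12) + 3275 = (1/9 + 12 - 4*(-48) + 2*(-48)**2) + 3275 = (1/9 + 12 + 192 + 2*2304) + 3275 = (1/9 + 12 + 192 + 4608) + 3275 = 43309/9 + 3275 = 72784/9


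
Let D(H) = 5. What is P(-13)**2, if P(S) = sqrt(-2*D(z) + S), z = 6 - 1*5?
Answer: -23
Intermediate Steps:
z = 1 (z = 6 - 5 = 1)
P(S) = sqrt(-10 + S) (P(S) = sqrt(-2*5 + S) = sqrt(-10 + S))
P(-13)**2 = (sqrt(-10 - 13))**2 = (sqrt(-23))**2 = (I*sqrt(23))**2 = -23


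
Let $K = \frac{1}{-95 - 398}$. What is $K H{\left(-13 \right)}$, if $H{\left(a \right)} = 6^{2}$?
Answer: $- \frac{36}{493} \approx -0.073022$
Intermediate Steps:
$H{\left(a \right)} = 36$
$K = - \frac{1}{493}$ ($K = \frac{1}{-493} = - \frac{1}{493} \approx -0.0020284$)
$K H{\left(-13 \right)} = \left(- \frac{1}{493}\right) 36 = - \frac{36}{493}$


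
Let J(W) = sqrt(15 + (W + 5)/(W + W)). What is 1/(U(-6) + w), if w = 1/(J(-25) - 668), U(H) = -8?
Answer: -17851684/142840197 + sqrt(385)/142840197 ≈ -0.12498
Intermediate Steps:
J(W) = sqrt(15 + (5 + W)/(2*W)) (J(W) = sqrt(15 + (5 + W)/((2*W))) = sqrt(15 + (5 + W)*(1/(2*W))) = sqrt(15 + (5 + W)/(2*W)))
w = 1/(-668 + sqrt(385)/5) (w = 1/(sqrt(62 + 10/(-25))/2 - 668) = 1/(sqrt(62 + 10*(-1/25))/2 - 668) = 1/(sqrt(62 - 2/5)/2 - 668) = 1/(sqrt(308/5)/2 - 668) = 1/((2*sqrt(385)/5)/2 - 668) = 1/(sqrt(385)/5 - 668) = 1/(-668 + sqrt(385)/5) ≈ -0.0015059)
1/(U(-6) + w) = 1/(-8 + (-3340/2231043 - sqrt(385)/2231043)) = 1/(-17851684/2231043 - sqrt(385)/2231043)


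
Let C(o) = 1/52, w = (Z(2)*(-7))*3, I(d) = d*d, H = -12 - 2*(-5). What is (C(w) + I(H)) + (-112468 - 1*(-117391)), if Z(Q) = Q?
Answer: 256205/52 ≈ 4927.0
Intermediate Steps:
H = -2 (H = -12 + 10 = -2)
I(d) = d**2
w = -42 (w = (2*(-7))*3 = -14*3 = -42)
C(o) = 1/52
(C(w) + I(H)) + (-112468 - 1*(-117391)) = (1/52 + (-2)**2) + (-112468 - 1*(-117391)) = (1/52 + 4) + (-112468 + 117391) = 209/52 + 4923 = 256205/52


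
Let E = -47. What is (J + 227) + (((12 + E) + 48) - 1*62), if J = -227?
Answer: -49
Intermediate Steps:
(J + 227) + (((12 + E) + 48) - 1*62) = (-227 + 227) + (((12 - 47) + 48) - 1*62) = 0 + ((-35 + 48) - 62) = 0 + (13 - 62) = 0 - 49 = -49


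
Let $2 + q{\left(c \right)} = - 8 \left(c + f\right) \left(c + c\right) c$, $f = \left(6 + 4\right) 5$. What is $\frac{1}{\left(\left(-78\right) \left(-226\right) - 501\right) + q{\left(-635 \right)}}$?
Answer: $\frac{1}{3774203125} \approx 2.6496 \cdot 10^{-10}$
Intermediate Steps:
$f = 50$ ($f = 10 \cdot 5 = 50$)
$q{\left(c \right)} = -2 - 16 c^{2} \left(50 + c\right)$ ($q{\left(c \right)} = -2 + - 8 \left(c + 50\right) \left(c + c\right) c = -2 + - 8 \left(50 + c\right) 2 c c = -2 + - 8 \cdot 2 c \left(50 + c\right) c = -2 + - 16 c \left(50 + c\right) c = -2 - 16 c^{2} \left(50 + c\right)$)
$\frac{1}{\left(\left(-78\right) \left(-226\right) - 501\right) + q{\left(-635 \right)}} = \frac{1}{\left(\left(-78\right) \left(-226\right) - 501\right) - \left(2 - 4096766000 + 322580000\right)} = \frac{1}{\left(17628 - 501\right) - -3774185998} = \frac{1}{17127 - -3774185998} = \frac{1}{17127 + 3774185998} = \frac{1}{3774203125}$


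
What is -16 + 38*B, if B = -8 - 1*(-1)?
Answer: -282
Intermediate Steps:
B = -7 (B = -8 + 1 = -7)
-16 + 38*B = -16 + 38*(-7) = -16 - 266 = -282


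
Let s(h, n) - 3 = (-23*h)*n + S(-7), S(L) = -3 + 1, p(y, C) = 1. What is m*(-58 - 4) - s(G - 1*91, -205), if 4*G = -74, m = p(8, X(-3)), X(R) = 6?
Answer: 1032459/2 ≈ 5.1623e+5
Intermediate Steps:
S(L) = -2
m = 1
G = -37/2 (G = (¼)*(-74) = -37/2 ≈ -18.500)
s(h, n) = 1 - 23*h*n (s(h, n) = 3 + ((-23*h)*n - 2) = 3 + (-23*h*n - 2) = 3 + (-2 - 23*h*n) = 1 - 23*h*n)
m*(-58 - 4) - s(G - 1*91, -205) = 1*(-58 - 4) - (1 - 23*(-37/2 - 1*91)*(-205)) = 1*(-62) - (1 - 23*(-37/2 - 91)*(-205)) = -62 - (1 - 23*(-219/2)*(-205)) = -62 - (1 - 1032585/2) = -62 - 1*(-1032583/2) = -62 + 1032583/2 = 1032459/2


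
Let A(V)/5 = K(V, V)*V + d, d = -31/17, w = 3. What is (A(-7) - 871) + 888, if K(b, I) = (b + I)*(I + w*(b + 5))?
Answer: -108156/17 ≈ -6362.1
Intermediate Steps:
K(b, I) = (I + b)*(15 + I + 3*b) (K(b, I) = (b + I)*(I + 3*(b + 5)) = (I + b)*(I + 3*(5 + b)) = (I + b)*(I + (15 + 3*b)) = (I + b)*(15 + I + 3*b))
d = -31/17 (d = -31*1/17 = -31/17 ≈ -1.8235)
A(V) = -155/17 + 5*V*(8*V² + 30*V) (A(V) = 5*((V² + 3*V² + 15*V + 15*V + 4*V*V)*V - 31/17) = 5*((V² + 3*V² + 15*V + 15*V + 4*V²)*V - 31/17) = 5*((8*V² + 30*V)*V - 31/17) = 5*(V*(8*V² + 30*V) - 31/17) = 5*(-31/17 + V*(8*V² + 30*V)) = -155/17 + 5*V*(8*V² + 30*V))
(A(-7) - 871) + 888 = ((-155/17 + (-7)²*(150 + 40*(-7))) - 871) + 888 = ((-155/17 + 49*(150 - 280)) - 871) + 888 = ((-155/17 + 49*(-130)) - 871) + 888 = ((-155/17 - 6370) - 871) + 888 = (-108445/17 - 871) + 888 = -123252/17 + 888 = -108156/17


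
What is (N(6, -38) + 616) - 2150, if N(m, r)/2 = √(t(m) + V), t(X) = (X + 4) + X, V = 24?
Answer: -1534 + 4*√10 ≈ -1521.4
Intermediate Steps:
t(X) = 4 + 2*X (t(X) = (4 + X) + X = 4 + 2*X)
N(m, r) = 2*√(28 + 2*m) (N(m, r) = 2*√((4 + 2*m) + 24) = 2*√(28 + 2*m))
(N(6, -38) + 616) - 2150 = (2*√(28 + 2*6) + 616) - 2150 = (2*√(28 + 12) + 616) - 2150 = (2*√40 + 616) - 2150 = (2*(2*√10) + 616) - 2150 = (4*√10 + 616) - 2150 = (616 + 4*√10) - 2150 = -1534 + 4*√10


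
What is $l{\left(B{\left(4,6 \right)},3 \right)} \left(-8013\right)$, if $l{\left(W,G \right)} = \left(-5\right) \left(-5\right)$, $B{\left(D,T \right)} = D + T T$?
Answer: $-200325$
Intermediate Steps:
$B{\left(D,T \right)} = D + T^{2}$
$l{\left(W,G \right)} = 25$
$l{\left(B{\left(4,6 \right)},3 \right)} \left(-8013\right) = 25 \left(-8013\right) = -200325$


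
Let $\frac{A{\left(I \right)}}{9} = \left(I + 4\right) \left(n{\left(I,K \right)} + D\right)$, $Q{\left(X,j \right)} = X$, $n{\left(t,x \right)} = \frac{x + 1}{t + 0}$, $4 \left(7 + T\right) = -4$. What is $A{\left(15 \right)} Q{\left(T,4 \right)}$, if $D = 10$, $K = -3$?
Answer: $- \frac{67488}{5} \approx -13498.0$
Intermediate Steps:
$T = -8$ ($T = -7 + \frac{1}{4} \left(-4\right) = -7 - 1 = -8$)
$n{\left(t,x \right)} = \frac{1 + x}{t}$
$A{\left(I \right)} = 9 \left(4 + I\right) \left(10 - \frac{2}{I}\right)$ ($A{\left(I \right)} = 9 \left(I + 4\right) \left(\frac{1 - 3}{I} + 10\right) = 9 \left(4 + I\right) \left(\frac{1}{I} \left(-2\right) + 10\right) = 9 \left(4 + I\right) \left(- \frac{2}{I} + 10\right) = 9 \left(4 + I\right) \left(10 - \frac{2}{I}\right)$)
$A{\left(15 \right)} Q{\left(T,4 \right)} = \left(342 - \frac{72}{15} + 90 \cdot 15\right) \left(-8\right) = \left(342 - \frac{24}{5} + 1350\right) \left(-8\right) = \frac{8436}{5} \left(-8\right) = - \frac{67488}{5}$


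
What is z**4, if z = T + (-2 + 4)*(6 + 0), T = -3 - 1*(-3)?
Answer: 20736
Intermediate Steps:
T = 0 (T = -3 + 3 = 0)
z = 12 (z = 0 + (-2 + 4)*(6 + 0) = 0 + 2*6 = 0 + 12 = 12)
z**4 = 12**4 = 20736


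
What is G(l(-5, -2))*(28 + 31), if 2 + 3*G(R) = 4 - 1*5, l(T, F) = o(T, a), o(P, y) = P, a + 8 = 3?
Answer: -59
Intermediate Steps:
a = -5 (a = -8 + 3 = -5)
l(T, F) = T
G(R) = -1 (G(R) = -⅔ + (4 - 1*5)/3 = -⅔ + (4 - 5)/3 = -⅔ + (⅓)*(-1) = -⅔ - ⅓ = -1)
G(l(-5, -2))*(28 + 31) = -(28 + 31) = -1*59 = -59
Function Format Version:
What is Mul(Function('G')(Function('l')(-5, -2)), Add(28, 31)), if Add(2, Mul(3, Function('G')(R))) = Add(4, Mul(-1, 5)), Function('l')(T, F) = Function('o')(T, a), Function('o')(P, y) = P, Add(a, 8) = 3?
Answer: -59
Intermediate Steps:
a = -5 (a = Add(-8, 3) = -5)
Function('l')(T, F) = T
Function('G')(R) = -1 (Function('G')(R) = Add(Rational(-2, 3), Mul(Rational(1, 3), Add(4, Mul(-1, 5)))) = Add(Rational(-2, 3), Mul(Rational(1, 3), Add(4, -5))) = Add(Rational(-2, 3), Mul(Rational(1, 3), -1)) = Add(Rational(-2, 3), Rational(-1, 3)) = -1)
Mul(Function('G')(Function('l')(-5, -2)), Add(28, 31)) = Mul(-1, Add(28, 31)) = Mul(-1, 59) = -59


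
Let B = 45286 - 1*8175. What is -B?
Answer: -37111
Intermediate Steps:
B = 37111 (B = 45286 - 8175 = 37111)
-B = -1*37111 = -37111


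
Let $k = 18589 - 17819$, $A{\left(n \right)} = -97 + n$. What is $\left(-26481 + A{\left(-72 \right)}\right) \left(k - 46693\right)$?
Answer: $1223847950$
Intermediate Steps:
$k = 770$ ($k = 18589 - 17819 = 770$)
$\left(-26481 + A{\left(-72 \right)}\right) \left(k - 46693\right) = \left(-26481 - 169\right) \left(770 - 46693\right) = \left(-26481 - 169\right) \left(-45923\right) = \left(-26650\right) \left(-45923\right) = 1223847950$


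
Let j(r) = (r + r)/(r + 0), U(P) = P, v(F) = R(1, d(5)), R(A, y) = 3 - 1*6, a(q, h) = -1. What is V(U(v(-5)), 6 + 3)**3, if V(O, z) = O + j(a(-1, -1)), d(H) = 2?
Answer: -1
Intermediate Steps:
R(A, y) = -3 (R(A, y) = 3 - 6 = -3)
v(F) = -3
j(r) = 2 (j(r) = (2*r)/r = 2)
V(O, z) = 2 + O (V(O, z) = O + 2 = 2 + O)
V(U(v(-5)), 6 + 3)**3 = (2 - 3)**3 = (-1)**3 = -1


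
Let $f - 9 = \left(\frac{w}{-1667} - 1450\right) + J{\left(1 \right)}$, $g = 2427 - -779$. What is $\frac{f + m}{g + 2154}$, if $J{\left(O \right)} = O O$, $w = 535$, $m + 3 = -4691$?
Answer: $- \frac{10225913}{8935120} \approx -1.1445$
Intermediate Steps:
$m = -4694$ ($m = -3 - 4691 = -4694$)
$g = 3206$ ($g = 2427 + 779 = 3206$)
$J{\left(O \right)} = O^{2}$
$f = - \frac{2401015}{1667}$ ($f = 9 - \left(1450 - 1 + \frac{535}{1667}\right) = 9 + \left(\left(535 \left(- \frac{1}{1667}\right) - 1450\right) + 1\right) = 9 + \left(\left(- \frac{535}{1667} - 1450\right) + 1\right) = 9 + \left(- \frac{2417685}{1667} + 1\right) = 9 - \frac{2416018}{1667} = - \frac{2401015}{1667} \approx -1440.3$)
$\frac{f + m}{g + 2154} = \frac{- \frac{2401015}{1667} - 4694}{3206 + 2154} = - \frac{10225913}{1667 \cdot 5360} = \left(- \frac{10225913}{1667}\right) \frac{1}{5360} = - \frac{10225913}{8935120}$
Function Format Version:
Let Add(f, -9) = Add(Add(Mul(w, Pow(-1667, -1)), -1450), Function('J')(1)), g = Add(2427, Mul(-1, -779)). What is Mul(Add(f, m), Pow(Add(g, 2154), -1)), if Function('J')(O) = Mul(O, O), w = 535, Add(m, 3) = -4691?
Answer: Rational(-10225913, 8935120) ≈ -1.1445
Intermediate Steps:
m = -4694 (m = Add(-3, -4691) = -4694)
g = 3206 (g = Add(2427, 779) = 3206)
Function('J')(O) = Pow(O, 2)
f = Rational(-2401015, 1667) (f = Add(9, Add(Add(Mul(535, Pow(-1667, -1)), -1450), Pow(1, 2))) = Add(9, Add(Add(Mul(535, Rational(-1, 1667)), -1450), 1)) = Add(9, Add(Add(Rational(-535, 1667), -1450), 1)) = Add(9, Add(Rational(-2417685, 1667), 1)) = Add(9, Rational(-2416018, 1667)) = Rational(-2401015, 1667) ≈ -1440.3)
Mul(Add(f, m), Pow(Add(g, 2154), -1)) = Mul(Add(Rational(-2401015, 1667), -4694), Pow(Add(3206, 2154), -1)) = Mul(Rational(-10225913, 1667), Pow(5360, -1)) = Mul(Rational(-10225913, 1667), Rational(1, 5360)) = Rational(-10225913, 8935120)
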